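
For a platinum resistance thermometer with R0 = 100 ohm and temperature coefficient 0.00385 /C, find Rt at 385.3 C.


The RTD equation: Rt = R0 * (1 + alpha * T).
Rt = 100 * (1 + 0.00385 * 385.3)
Rt = 100 * (1 + 1.483405)
Rt = 100 * 2.483405
Rt = 248.341 ohm

248.341 ohm


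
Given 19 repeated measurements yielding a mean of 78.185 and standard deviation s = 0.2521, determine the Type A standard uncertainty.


The standard uncertainty for Type A evaluation is u = s / sqrt(n).
u = 0.2521 / sqrt(19)
u = 0.2521 / 4.3589
u = 0.0578

0.0578


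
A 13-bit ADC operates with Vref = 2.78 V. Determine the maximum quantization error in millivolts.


The maximum quantization error is +/- LSB/2.
LSB = Vref / 2^n = 2.78 / 8192 = 0.00033936 V
Max error = LSB / 2 = 0.00033936 / 2 = 0.00016968 V
Max error = 0.1697 mV

0.1697 mV


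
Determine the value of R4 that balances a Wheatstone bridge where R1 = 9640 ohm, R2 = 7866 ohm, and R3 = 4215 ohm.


At balance: R1*R4 = R2*R3, so R4 = R2*R3/R1.
R4 = 7866 * 4215 / 9640
R4 = 33155190 / 9640
R4 = 3439.34 ohm

3439.34 ohm


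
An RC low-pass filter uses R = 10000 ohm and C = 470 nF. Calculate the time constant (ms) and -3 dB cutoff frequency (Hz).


Time constant: tau = R * C.
tau = 10000 * 4.70e-07 = 0.0047 s
tau = 4.7 ms
Cutoff frequency: fc = 1 / (2*pi*R*C).
fc = 1 / (2*pi*0.0047) = 33.86 Hz

tau = 4.7 ms, fc = 33.86 Hz


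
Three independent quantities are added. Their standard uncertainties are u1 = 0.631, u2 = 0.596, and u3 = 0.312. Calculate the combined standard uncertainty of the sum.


For a sum of independent quantities, uc = sqrt(u1^2 + u2^2 + u3^2).
uc = sqrt(0.631^2 + 0.596^2 + 0.312^2)
uc = sqrt(0.398161 + 0.355216 + 0.097344)
uc = 0.9223

0.9223


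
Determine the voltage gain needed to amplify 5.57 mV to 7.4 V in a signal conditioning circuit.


Gain = Vout / Vin (converting to same units).
G = 7.4 V / 5.57 mV
G = 7400.0 mV / 5.57 mV
G = 1328.55

1328.55


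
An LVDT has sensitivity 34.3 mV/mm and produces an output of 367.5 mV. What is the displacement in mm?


Displacement = Vout / sensitivity.
d = 367.5 / 34.3
d = 10.714 mm

10.714 mm


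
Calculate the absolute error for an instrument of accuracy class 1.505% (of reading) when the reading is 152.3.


Absolute error = (accuracy% / 100) * reading.
Error = (1.505 / 100) * 152.3
Error = 0.01505 * 152.3
Error = 2.2921

2.2921


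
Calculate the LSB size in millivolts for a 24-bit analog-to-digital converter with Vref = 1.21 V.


The resolution (LSB) of an ADC is Vref / 2^n.
LSB = 1.21 / 2^24
LSB = 1.21 / 16777216
LSB = 7e-08 V = 7.212e-05 mV

7.212e-05 mV


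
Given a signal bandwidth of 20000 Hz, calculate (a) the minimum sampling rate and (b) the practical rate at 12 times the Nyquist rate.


By Nyquist theorem, fs_min = 2 * fmax.
fs_min = 2 * 20000 = 40000 Hz
Practical rate = 12 * fs_min = 12 * 40000 = 480000 Hz

fs_min = 40000 Hz, fs_practical = 480000 Hz


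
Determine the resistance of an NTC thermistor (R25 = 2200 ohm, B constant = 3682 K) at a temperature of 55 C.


NTC thermistor equation: Rt = R25 * exp(B * (1/T - 1/T25)).
T in Kelvin: 328.15 K, T25 = 298.15 K
1/T - 1/T25 = 1/328.15 - 1/298.15 = -0.00030663
B * (1/T - 1/T25) = 3682 * -0.00030663 = -1.129
Rt = 2200 * exp(-1.129) = 711.4 ohm

711.4 ohm


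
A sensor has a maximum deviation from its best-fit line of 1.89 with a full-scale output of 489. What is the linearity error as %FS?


Linearity error = (max deviation / full scale) * 100%.
Linearity = (1.89 / 489) * 100
Linearity = 0.387 %FS

0.387 %FS


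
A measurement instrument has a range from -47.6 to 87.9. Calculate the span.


Span = upper range - lower range.
Span = 87.9 - (-47.6)
Span = 135.5

135.5


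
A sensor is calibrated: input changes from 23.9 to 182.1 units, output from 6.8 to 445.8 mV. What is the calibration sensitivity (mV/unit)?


Sensitivity = (y2 - y1) / (x2 - x1).
S = (445.8 - 6.8) / (182.1 - 23.9)
S = 439.0 / 158.2
S = 2.775 mV/unit

2.775 mV/unit


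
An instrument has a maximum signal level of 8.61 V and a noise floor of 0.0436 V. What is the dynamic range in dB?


Dynamic range = 20 * log10(Vmax / Vnoise).
DR = 20 * log10(8.61 / 0.0436)
DR = 20 * log10(197.48)
DR = 45.91 dB

45.91 dB


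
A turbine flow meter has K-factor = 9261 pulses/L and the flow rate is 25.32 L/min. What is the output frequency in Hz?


Frequency = K * Q / 60 (converting L/min to L/s).
f = 9261 * 25.32 / 60
f = 234488.52 / 60
f = 3908.14 Hz

3908.14 Hz


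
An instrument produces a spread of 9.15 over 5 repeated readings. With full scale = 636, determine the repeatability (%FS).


Repeatability = (spread / full scale) * 100%.
R = (9.15 / 636) * 100
R = 1.439 %FS

1.439 %FS


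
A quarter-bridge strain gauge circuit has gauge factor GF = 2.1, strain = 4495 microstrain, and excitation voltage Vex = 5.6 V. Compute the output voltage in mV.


Quarter bridge output: Vout = (GF * epsilon * Vex) / 4.
Vout = (2.1 * 4495e-6 * 5.6) / 4
Vout = 0.0528612 / 4 V
Vout = 0.0132153 V = 13.2153 mV

13.2153 mV


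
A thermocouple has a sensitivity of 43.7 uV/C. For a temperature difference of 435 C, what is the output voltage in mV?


The thermocouple output V = sensitivity * dT.
V = 43.7 uV/C * 435 C
V = 19009.5 uV
V = 19.009 mV

19.009 mV


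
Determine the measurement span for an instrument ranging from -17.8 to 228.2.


Span = upper range - lower range.
Span = 228.2 - (-17.8)
Span = 246.0

246.0


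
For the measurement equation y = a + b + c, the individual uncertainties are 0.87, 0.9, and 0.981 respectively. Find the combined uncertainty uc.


For a sum of independent quantities, uc = sqrt(u1^2 + u2^2 + u3^2).
uc = sqrt(0.87^2 + 0.9^2 + 0.981^2)
uc = sqrt(0.7569 + 0.81 + 0.962361)
uc = 1.5904

1.5904


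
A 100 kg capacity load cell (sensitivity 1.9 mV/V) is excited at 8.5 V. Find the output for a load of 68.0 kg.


Vout = rated_output * Vex * (load / capacity).
Vout = 1.9 * 8.5 * (68.0 / 100)
Vout = 1.9 * 8.5 * 0.68
Vout = 10.982 mV

10.982 mV


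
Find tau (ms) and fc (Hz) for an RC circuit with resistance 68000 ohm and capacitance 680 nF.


Time constant: tau = R * C.
tau = 68000 * 6.80e-07 = 0.04624 s
tau = 46.24 ms
Cutoff frequency: fc = 1 / (2*pi*R*C).
fc = 1 / (2*pi*0.04624) = 3.44 Hz

tau = 46.24 ms, fc = 3.44 Hz


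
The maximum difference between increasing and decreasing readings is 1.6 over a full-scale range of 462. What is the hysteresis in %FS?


Hysteresis = (max difference / full scale) * 100%.
H = (1.6 / 462) * 100
H = 0.346 %FS

0.346 %FS


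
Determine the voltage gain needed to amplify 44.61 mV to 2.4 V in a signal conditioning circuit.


Gain = Vout / Vin (converting to same units).
G = 2.4 V / 44.61 mV
G = 2400.0 mV / 44.61 mV
G = 53.8

53.8


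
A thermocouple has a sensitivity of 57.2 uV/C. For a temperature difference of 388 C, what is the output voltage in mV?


The thermocouple output V = sensitivity * dT.
V = 57.2 uV/C * 388 C
V = 22193.6 uV
V = 22.194 mV

22.194 mV


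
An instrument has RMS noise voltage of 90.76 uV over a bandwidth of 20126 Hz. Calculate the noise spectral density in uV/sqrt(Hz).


Noise spectral density = Vrms / sqrt(BW).
NSD = 90.76 / sqrt(20126)
NSD = 90.76 / 141.8661
NSD = 0.6398 uV/sqrt(Hz)

0.6398 uV/sqrt(Hz)


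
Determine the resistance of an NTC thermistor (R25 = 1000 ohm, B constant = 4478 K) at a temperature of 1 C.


NTC thermistor equation: Rt = R25 * exp(B * (1/T - 1/T25)).
T in Kelvin: 274.15 K, T25 = 298.15 K
1/T - 1/T25 = 1/274.15 - 1/298.15 = 0.00029362
B * (1/T - 1/T25) = 4478 * 0.00029362 = 1.3148
Rt = 1000 * exp(1.3148) = 3724.1 ohm

3724.1 ohm


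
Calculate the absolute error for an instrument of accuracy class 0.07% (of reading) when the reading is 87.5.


Absolute error = (accuracy% / 100) * reading.
Error = (0.07 / 100) * 87.5
Error = 0.0007 * 87.5
Error = 0.0613

0.0613


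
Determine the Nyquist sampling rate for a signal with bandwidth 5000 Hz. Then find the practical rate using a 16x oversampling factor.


By Nyquist theorem, fs_min = 2 * fmax.
fs_min = 2 * 5000 = 10000 Hz
Practical rate = 16 * fs_min = 16 * 10000 = 160000 Hz

fs_min = 10000 Hz, fs_practical = 160000 Hz


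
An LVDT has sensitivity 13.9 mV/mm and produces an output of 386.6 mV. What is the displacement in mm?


Displacement = Vout / sensitivity.
d = 386.6 / 13.9
d = 27.813 mm

27.813 mm


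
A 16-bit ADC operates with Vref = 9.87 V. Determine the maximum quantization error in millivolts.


The maximum quantization error is +/- LSB/2.
LSB = Vref / 2^n = 9.87 / 65536 = 0.0001506 V
Max error = LSB / 2 = 0.0001506 / 2 = 7.53e-05 V
Max error = 0.0753 mV

0.0753 mV


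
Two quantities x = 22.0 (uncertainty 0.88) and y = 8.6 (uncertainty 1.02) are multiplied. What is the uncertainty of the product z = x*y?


For a product z = x*y, the relative uncertainty is:
uz/z = sqrt((ux/x)^2 + (uy/y)^2)
Relative uncertainties: ux/x = 0.88/22.0 = 0.04
uy/y = 1.02/8.6 = 0.118605
z = 22.0 * 8.6 = 189.2
uz = 189.2 * sqrt(0.04^2 + 0.118605^2) = 23.682

23.682


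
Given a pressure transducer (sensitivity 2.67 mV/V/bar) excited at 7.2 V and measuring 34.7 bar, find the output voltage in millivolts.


Output = sensitivity * Vex * P.
Vout = 2.67 * 7.2 * 34.7
Vout = 19.224 * 34.7
Vout = 667.07 mV

667.07 mV


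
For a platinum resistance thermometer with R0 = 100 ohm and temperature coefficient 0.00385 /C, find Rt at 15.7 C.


The RTD equation: Rt = R0 * (1 + alpha * T).
Rt = 100 * (1 + 0.00385 * 15.7)
Rt = 100 * (1 + 0.060445)
Rt = 100 * 1.060445
Rt = 106.045 ohm

106.045 ohm


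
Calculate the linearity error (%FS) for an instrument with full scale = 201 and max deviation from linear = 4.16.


Linearity error = (max deviation / full scale) * 100%.
Linearity = (4.16 / 201) * 100
Linearity = 2.07 %FS

2.07 %FS


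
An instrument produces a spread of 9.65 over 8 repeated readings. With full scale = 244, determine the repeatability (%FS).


Repeatability = (spread / full scale) * 100%.
R = (9.65 / 244) * 100
R = 3.955 %FS

3.955 %FS


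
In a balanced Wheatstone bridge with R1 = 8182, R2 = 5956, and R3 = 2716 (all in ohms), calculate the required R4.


At balance: R1*R4 = R2*R3, so R4 = R2*R3/R1.
R4 = 5956 * 2716 / 8182
R4 = 16176496 / 8182
R4 = 1977.08 ohm

1977.08 ohm


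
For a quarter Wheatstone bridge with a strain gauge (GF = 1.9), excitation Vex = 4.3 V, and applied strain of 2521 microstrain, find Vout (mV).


Quarter bridge output: Vout = (GF * epsilon * Vex) / 4.
Vout = (1.9 * 2521e-6 * 4.3) / 4
Vout = 0.02059657 / 4 V
Vout = 0.00514914 V = 5.1491 mV

5.1491 mV


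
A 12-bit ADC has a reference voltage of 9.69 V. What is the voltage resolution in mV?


The resolution (LSB) of an ADC is Vref / 2^n.
LSB = 9.69 / 2^12
LSB = 9.69 / 4096
LSB = 0.00236572 V = 2.36572266 mV

2.36572266 mV


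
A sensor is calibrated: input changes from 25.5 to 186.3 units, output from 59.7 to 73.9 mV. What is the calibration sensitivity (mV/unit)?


Sensitivity = (y2 - y1) / (x2 - x1).
S = (73.9 - 59.7) / (186.3 - 25.5)
S = 14.2 / 160.8
S = 0.0883 mV/unit

0.0883 mV/unit


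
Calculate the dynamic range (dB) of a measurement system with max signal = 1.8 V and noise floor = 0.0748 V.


Dynamic range = 20 * log10(Vmax / Vnoise).
DR = 20 * log10(1.8 / 0.0748)
DR = 20 * log10(24.06)
DR = 27.63 dB

27.63 dB


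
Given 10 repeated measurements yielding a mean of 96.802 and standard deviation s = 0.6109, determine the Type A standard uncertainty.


The standard uncertainty for Type A evaluation is u = s / sqrt(n).
u = 0.6109 / sqrt(10)
u = 0.6109 / 3.1623
u = 0.1932

0.1932


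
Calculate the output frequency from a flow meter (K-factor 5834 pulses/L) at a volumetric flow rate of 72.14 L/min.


Frequency = K * Q / 60 (converting L/min to L/s).
f = 5834 * 72.14 / 60
f = 420864.76 / 60
f = 7014.41 Hz

7014.41 Hz


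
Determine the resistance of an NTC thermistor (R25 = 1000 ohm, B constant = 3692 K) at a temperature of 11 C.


NTC thermistor equation: Rt = R25 * exp(B * (1/T - 1/T25)).
T in Kelvin: 284.15 K, T25 = 298.15 K
1/T - 1/T25 = 1/284.15 - 1/298.15 = 0.00016525
B * (1/T - 1/T25) = 3692 * 0.00016525 = 0.6101
Rt = 1000 * exp(0.6101) = 1840.6 ohm

1840.6 ohm


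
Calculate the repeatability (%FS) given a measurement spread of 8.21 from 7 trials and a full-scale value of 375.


Repeatability = (spread / full scale) * 100%.
R = (8.21 / 375) * 100
R = 2.189 %FS

2.189 %FS


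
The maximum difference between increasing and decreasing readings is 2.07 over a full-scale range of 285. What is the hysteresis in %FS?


Hysteresis = (max difference / full scale) * 100%.
H = (2.07 / 285) * 100
H = 0.726 %FS

0.726 %FS


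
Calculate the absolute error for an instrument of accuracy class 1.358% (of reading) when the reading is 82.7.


Absolute error = (accuracy% / 100) * reading.
Error = (1.358 / 100) * 82.7
Error = 0.01358 * 82.7
Error = 1.1231

1.1231


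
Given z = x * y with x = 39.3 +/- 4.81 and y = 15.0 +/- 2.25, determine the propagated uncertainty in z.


For a product z = x*y, the relative uncertainty is:
uz/z = sqrt((ux/x)^2 + (uy/y)^2)
Relative uncertainties: ux/x = 4.81/39.3 = 0.122392
uy/y = 2.25/15.0 = 0.15
z = 39.3 * 15.0 = 589.5
uz = 589.5 * sqrt(0.122392^2 + 0.15^2) = 114.125

114.125


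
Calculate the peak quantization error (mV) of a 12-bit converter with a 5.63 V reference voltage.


The maximum quantization error is +/- LSB/2.
LSB = Vref / 2^n = 5.63 / 4096 = 0.00137451 V
Max error = LSB / 2 = 0.00137451 / 2 = 0.00068726 V
Max error = 0.6873 mV

0.6873 mV


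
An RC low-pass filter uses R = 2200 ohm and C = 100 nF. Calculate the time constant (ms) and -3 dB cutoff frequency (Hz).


Time constant: tau = R * C.
tau = 2200 * 1.00e-07 = 0.00022 s
tau = 0.22 ms
Cutoff frequency: fc = 1 / (2*pi*R*C).
fc = 1 / (2*pi*0.00022) = 723.43 Hz

tau = 0.22 ms, fc = 723.43 Hz


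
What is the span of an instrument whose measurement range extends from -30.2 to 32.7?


Span = upper range - lower range.
Span = 32.7 - (-30.2)
Span = 62.9

62.9


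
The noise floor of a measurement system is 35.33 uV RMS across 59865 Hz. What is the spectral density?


Noise spectral density = Vrms / sqrt(BW).
NSD = 35.33 / sqrt(59865)
NSD = 35.33 / 244.6733
NSD = 0.1444 uV/sqrt(Hz)

0.1444 uV/sqrt(Hz)


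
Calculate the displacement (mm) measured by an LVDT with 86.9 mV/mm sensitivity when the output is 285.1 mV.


Displacement = Vout / sensitivity.
d = 285.1 / 86.9
d = 3.281 mm

3.281 mm


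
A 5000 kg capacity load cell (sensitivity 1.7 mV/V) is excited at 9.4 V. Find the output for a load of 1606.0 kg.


Vout = rated_output * Vex * (load / capacity).
Vout = 1.7 * 9.4 * (1606.0 / 5000)
Vout = 1.7 * 9.4 * 0.3212
Vout = 5.133 mV

5.133 mV


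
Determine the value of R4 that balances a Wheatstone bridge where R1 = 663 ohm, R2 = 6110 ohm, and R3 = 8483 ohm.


At balance: R1*R4 = R2*R3, so R4 = R2*R3/R1.
R4 = 6110 * 8483 / 663
R4 = 51831130 / 663
R4 = 78176.67 ohm

78176.67 ohm


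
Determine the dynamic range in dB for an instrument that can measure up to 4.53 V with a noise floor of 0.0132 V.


Dynamic range = 20 * log10(Vmax / Vnoise).
DR = 20 * log10(4.53 / 0.0132)
DR = 20 * log10(343.18)
DR = 50.71 dB

50.71 dB


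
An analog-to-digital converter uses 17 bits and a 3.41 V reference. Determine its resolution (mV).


The resolution (LSB) of an ADC is Vref / 2^n.
LSB = 3.41 / 2^17
LSB = 3.41 / 131072
LSB = 2.602e-05 V = 0.02601624 mV

0.02601624 mV


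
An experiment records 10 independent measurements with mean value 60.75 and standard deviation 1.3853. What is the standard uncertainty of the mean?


The standard uncertainty for Type A evaluation is u = s / sqrt(n).
u = 1.3853 / sqrt(10)
u = 1.3853 / 3.1623
u = 0.4381

0.4381


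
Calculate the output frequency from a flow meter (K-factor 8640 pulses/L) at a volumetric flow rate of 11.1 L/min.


Frequency = K * Q / 60 (converting L/min to L/s).
f = 8640 * 11.1 / 60
f = 95904.0 / 60
f = 1598.4 Hz

1598.4 Hz


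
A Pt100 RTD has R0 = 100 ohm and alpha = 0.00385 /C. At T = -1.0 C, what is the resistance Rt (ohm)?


The RTD equation: Rt = R0 * (1 + alpha * T).
Rt = 100 * (1 + 0.00385 * -1.0)
Rt = 100 * (1 + -0.00385)
Rt = 100 * 0.99615
Rt = 99.615 ohm

99.615 ohm


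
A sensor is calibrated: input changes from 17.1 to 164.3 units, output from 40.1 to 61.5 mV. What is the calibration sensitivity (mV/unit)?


Sensitivity = (y2 - y1) / (x2 - x1).
S = (61.5 - 40.1) / (164.3 - 17.1)
S = 21.4 / 147.2
S = 0.1454 mV/unit

0.1454 mV/unit


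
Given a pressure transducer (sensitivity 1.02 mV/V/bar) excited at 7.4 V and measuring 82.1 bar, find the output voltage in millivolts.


Output = sensitivity * Vex * P.
Vout = 1.02 * 7.4 * 82.1
Vout = 7.548 * 82.1
Vout = 619.69 mV

619.69 mV


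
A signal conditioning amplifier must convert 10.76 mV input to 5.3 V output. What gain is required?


Gain = Vout / Vin (converting to same units).
G = 5.3 V / 10.76 mV
G = 5300.0 mV / 10.76 mV
G = 492.57

492.57


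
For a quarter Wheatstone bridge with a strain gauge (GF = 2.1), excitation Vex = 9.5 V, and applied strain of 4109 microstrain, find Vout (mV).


Quarter bridge output: Vout = (GF * epsilon * Vex) / 4.
Vout = (2.1 * 4109e-6 * 9.5) / 4
Vout = 0.08197455 / 4 V
Vout = 0.02049364 V = 20.4936 mV

20.4936 mV


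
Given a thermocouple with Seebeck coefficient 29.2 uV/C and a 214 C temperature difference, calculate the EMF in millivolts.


The thermocouple output V = sensitivity * dT.
V = 29.2 uV/C * 214 C
V = 6248.8 uV
V = 6.249 mV

6.249 mV


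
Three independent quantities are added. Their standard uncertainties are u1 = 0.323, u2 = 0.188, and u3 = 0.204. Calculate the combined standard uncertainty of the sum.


For a sum of independent quantities, uc = sqrt(u1^2 + u2^2 + u3^2).
uc = sqrt(0.323^2 + 0.188^2 + 0.204^2)
uc = sqrt(0.104329 + 0.035344 + 0.041616)
uc = 0.4258

0.4258


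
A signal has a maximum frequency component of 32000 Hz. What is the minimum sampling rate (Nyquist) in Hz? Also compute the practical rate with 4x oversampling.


By Nyquist theorem, fs_min = 2 * fmax.
fs_min = 2 * 32000 = 64000 Hz
Practical rate = 4 * fs_min = 4 * 64000 = 256000 Hz

fs_min = 64000 Hz, fs_practical = 256000 Hz


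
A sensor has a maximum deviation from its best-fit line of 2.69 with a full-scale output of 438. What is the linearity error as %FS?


Linearity error = (max deviation / full scale) * 100%.
Linearity = (2.69 / 438) * 100
Linearity = 0.614 %FS

0.614 %FS


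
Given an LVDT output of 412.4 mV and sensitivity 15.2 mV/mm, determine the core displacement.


Displacement = Vout / sensitivity.
d = 412.4 / 15.2
d = 27.132 mm

27.132 mm


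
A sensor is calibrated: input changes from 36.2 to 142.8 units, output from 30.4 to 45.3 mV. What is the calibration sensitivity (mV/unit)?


Sensitivity = (y2 - y1) / (x2 - x1).
S = (45.3 - 30.4) / (142.8 - 36.2)
S = 14.9 / 106.6
S = 0.1398 mV/unit

0.1398 mV/unit


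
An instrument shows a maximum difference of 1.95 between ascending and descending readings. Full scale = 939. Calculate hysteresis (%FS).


Hysteresis = (max difference / full scale) * 100%.
H = (1.95 / 939) * 100
H = 0.208 %FS

0.208 %FS


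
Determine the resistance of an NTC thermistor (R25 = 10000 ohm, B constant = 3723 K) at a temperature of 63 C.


NTC thermistor equation: Rt = R25 * exp(B * (1/T - 1/T25)).
T in Kelvin: 336.15 K, T25 = 298.15 K
1/T - 1/T25 = 1/336.15 - 1/298.15 = -0.00037915
B * (1/T - 1/T25) = 3723 * -0.00037915 = -1.4116
Rt = 10000 * exp(-1.4116) = 2437.6 ohm

2437.6 ohm


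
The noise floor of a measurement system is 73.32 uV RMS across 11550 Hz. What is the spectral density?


Noise spectral density = Vrms / sqrt(BW).
NSD = 73.32 / sqrt(11550)
NSD = 73.32 / 107.4709
NSD = 0.6822 uV/sqrt(Hz)

0.6822 uV/sqrt(Hz)


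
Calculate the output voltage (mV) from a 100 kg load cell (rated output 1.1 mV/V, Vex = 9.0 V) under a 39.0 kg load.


Vout = rated_output * Vex * (load / capacity).
Vout = 1.1 * 9.0 * (39.0 / 100)
Vout = 1.1 * 9.0 * 0.39
Vout = 3.861 mV

3.861 mV


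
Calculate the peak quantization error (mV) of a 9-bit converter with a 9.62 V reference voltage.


The maximum quantization error is +/- LSB/2.
LSB = Vref / 2^n = 9.62 / 512 = 0.01878906 V
Max error = LSB / 2 = 0.01878906 / 2 = 0.00939453 V
Max error = 9.3945 mV

9.3945 mV


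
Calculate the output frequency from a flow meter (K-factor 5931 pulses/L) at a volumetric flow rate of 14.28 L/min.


Frequency = K * Q / 60 (converting L/min to L/s).
f = 5931 * 14.28 / 60
f = 84694.68 / 60
f = 1411.58 Hz

1411.58 Hz


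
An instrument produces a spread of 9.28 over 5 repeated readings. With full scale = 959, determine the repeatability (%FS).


Repeatability = (spread / full scale) * 100%.
R = (9.28 / 959) * 100
R = 0.968 %FS

0.968 %FS


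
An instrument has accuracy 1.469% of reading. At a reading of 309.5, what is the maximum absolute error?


Absolute error = (accuracy% / 100) * reading.
Error = (1.469 / 100) * 309.5
Error = 0.01469 * 309.5
Error = 4.5466

4.5466


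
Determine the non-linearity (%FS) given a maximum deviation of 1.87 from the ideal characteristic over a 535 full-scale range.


Linearity error = (max deviation / full scale) * 100%.
Linearity = (1.87 / 535) * 100
Linearity = 0.35 %FS

0.35 %FS


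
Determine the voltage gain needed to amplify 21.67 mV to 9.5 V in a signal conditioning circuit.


Gain = Vout / Vin (converting to same units).
G = 9.5 V / 21.67 mV
G = 9500.0 mV / 21.67 mV
G = 438.39

438.39


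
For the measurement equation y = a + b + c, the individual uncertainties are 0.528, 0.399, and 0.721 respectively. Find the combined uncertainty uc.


For a sum of independent quantities, uc = sqrt(u1^2 + u2^2 + u3^2).
uc = sqrt(0.528^2 + 0.399^2 + 0.721^2)
uc = sqrt(0.278784 + 0.159201 + 0.519841)
uc = 0.9787

0.9787


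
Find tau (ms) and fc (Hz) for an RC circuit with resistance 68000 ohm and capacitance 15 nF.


Time constant: tau = R * C.
tau = 68000 * 1.50e-08 = 0.00102 s
tau = 1.02 ms
Cutoff frequency: fc = 1 / (2*pi*R*C).
fc = 1 / (2*pi*0.00102) = 156.03 Hz

tau = 1.02 ms, fc = 156.03 Hz


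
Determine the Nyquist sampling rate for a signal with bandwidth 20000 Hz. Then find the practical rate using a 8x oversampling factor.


By Nyquist theorem, fs_min = 2 * fmax.
fs_min = 2 * 20000 = 40000 Hz
Practical rate = 8 * fs_min = 8 * 40000 = 320000 Hz

fs_min = 40000 Hz, fs_practical = 320000 Hz


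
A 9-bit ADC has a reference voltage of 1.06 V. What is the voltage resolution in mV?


The resolution (LSB) of an ADC is Vref / 2^n.
LSB = 1.06 / 2^9
LSB = 1.06 / 512
LSB = 0.00207031 V = 2.0703125 mV

2.0703125 mV


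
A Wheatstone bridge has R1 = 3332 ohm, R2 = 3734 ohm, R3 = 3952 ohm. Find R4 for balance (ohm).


At balance: R1*R4 = R2*R3, so R4 = R2*R3/R1.
R4 = 3734 * 3952 / 3332
R4 = 14756768 / 3332
R4 = 4428.8 ohm

4428.8 ohm


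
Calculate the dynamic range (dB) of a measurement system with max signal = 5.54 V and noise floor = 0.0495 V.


Dynamic range = 20 * log10(Vmax / Vnoise).
DR = 20 * log10(5.54 / 0.0495)
DR = 20 * log10(111.92)
DR = 40.98 dB

40.98 dB


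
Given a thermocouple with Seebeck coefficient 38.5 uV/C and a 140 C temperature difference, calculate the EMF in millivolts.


The thermocouple output V = sensitivity * dT.
V = 38.5 uV/C * 140 C
V = 5390.0 uV
V = 5.39 mV

5.39 mV


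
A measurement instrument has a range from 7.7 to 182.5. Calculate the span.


Span = upper range - lower range.
Span = 182.5 - (7.7)
Span = 174.8

174.8


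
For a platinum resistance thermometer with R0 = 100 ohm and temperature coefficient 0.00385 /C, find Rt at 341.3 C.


The RTD equation: Rt = R0 * (1 + alpha * T).
Rt = 100 * (1 + 0.00385 * 341.3)
Rt = 100 * (1 + 1.314005)
Rt = 100 * 2.314005
Rt = 231.4 ohm

231.4 ohm


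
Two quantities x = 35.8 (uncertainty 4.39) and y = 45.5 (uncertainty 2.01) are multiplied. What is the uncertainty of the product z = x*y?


For a product z = x*y, the relative uncertainty is:
uz/z = sqrt((ux/x)^2 + (uy/y)^2)
Relative uncertainties: ux/x = 4.39/35.8 = 0.122626
uy/y = 2.01/45.5 = 0.044176
z = 35.8 * 45.5 = 1628.9
uz = 1628.9 * sqrt(0.122626^2 + 0.044176^2) = 212.311

212.311


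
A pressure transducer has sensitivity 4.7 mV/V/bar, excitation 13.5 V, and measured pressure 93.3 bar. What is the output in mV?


Output = sensitivity * Vex * P.
Vout = 4.7 * 13.5 * 93.3
Vout = 63.45 * 93.3
Vout = 5919.89 mV

5919.89 mV


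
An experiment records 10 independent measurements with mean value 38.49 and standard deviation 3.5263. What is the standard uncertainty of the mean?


The standard uncertainty for Type A evaluation is u = s / sqrt(n).
u = 3.5263 / sqrt(10)
u = 3.5263 / 3.1623
u = 1.1151

1.1151


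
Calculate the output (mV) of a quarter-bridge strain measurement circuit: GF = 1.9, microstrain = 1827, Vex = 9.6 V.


Quarter bridge output: Vout = (GF * epsilon * Vex) / 4.
Vout = (1.9 * 1827e-6 * 9.6) / 4
Vout = 0.03332448 / 4 V
Vout = 0.00833112 V = 8.3311 mV

8.3311 mV


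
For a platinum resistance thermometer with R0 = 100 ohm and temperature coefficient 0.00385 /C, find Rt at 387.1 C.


The RTD equation: Rt = R0 * (1 + alpha * T).
Rt = 100 * (1 + 0.00385 * 387.1)
Rt = 100 * (1 + 1.490335)
Rt = 100 * 2.490335
Rt = 249.034 ohm

249.034 ohm


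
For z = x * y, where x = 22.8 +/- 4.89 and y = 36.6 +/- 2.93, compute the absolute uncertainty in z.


For a product z = x*y, the relative uncertainty is:
uz/z = sqrt((ux/x)^2 + (uy/y)^2)
Relative uncertainties: ux/x = 4.89/22.8 = 0.214474
uy/y = 2.93/36.6 = 0.080055
z = 22.8 * 36.6 = 834.5
uz = 834.5 * sqrt(0.214474^2 + 0.080055^2) = 191.035

191.035


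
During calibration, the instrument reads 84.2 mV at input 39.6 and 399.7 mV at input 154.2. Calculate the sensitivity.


Sensitivity = (y2 - y1) / (x2 - x1).
S = (399.7 - 84.2) / (154.2 - 39.6)
S = 315.5 / 114.6
S = 2.7531 mV/unit

2.7531 mV/unit


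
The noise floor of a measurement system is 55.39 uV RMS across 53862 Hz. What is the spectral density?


Noise spectral density = Vrms / sqrt(BW).
NSD = 55.39 / sqrt(53862)
NSD = 55.39 / 232.0819
NSD = 0.2387 uV/sqrt(Hz)

0.2387 uV/sqrt(Hz)


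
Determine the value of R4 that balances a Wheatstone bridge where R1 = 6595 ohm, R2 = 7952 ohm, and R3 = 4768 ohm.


At balance: R1*R4 = R2*R3, so R4 = R2*R3/R1.
R4 = 7952 * 4768 / 6595
R4 = 37915136 / 6595
R4 = 5749.07 ohm

5749.07 ohm


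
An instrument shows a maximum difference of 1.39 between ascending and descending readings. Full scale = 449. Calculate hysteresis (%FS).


Hysteresis = (max difference / full scale) * 100%.
H = (1.39 / 449) * 100
H = 0.31 %FS

0.31 %FS


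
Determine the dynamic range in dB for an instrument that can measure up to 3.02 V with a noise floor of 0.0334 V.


Dynamic range = 20 * log10(Vmax / Vnoise).
DR = 20 * log10(3.02 / 0.0334)
DR = 20 * log10(90.42)
DR = 39.13 dB

39.13 dB


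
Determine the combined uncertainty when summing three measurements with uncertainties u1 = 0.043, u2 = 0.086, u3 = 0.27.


For a sum of independent quantities, uc = sqrt(u1^2 + u2^2 + u3^2).
uc = sqrt(0.043^2 + 0.086^2 + 0.27^2)
uc = sqrt(0.001849 + 0.007396 + 0.0729)
uc = 0.2866

0.2866


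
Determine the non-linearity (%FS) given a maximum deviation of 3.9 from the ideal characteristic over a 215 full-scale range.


Linearity error = (max deviation / full scale) * 100%.
Linearity = (3.9 / 215) * 100
Linearity = 1.814 %FS

1.814 %FS


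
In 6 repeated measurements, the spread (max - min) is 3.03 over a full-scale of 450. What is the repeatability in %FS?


Repeatability = (spread / full scale) * 100%.
R = (3.03 / 450) * 100
R = 0.673 %FS

0.673 %FS


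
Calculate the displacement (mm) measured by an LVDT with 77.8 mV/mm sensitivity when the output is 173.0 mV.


Displacement = Vout / sensitivity.
d = 173.0 / 77.8
d = 2.224 mm

2.224 mm


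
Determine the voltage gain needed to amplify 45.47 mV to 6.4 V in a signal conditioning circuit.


Gain = Vout / Vin (converting to same units).
G = 6.4 V / 45.47 mV
G = 6400.0 mV / 45.47 mV
G = 140.75

140.75


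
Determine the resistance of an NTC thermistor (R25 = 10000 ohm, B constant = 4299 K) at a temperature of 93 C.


NTC thermistor equation: Rt = R25 * exp(B * (1/T - 1/T25)).
T in Kelvin: 366.15 K, T25 = 298.15 K
1/T - 1/T25 = 1/366.15 - 1/298.15 = -0.0006229
B * (1/T - 1/T25) = 4299 * -0.0006229 = -2.6778
Rt = 10000 * exp(-2.6778) = 687.1 ohm

687.1 ohm


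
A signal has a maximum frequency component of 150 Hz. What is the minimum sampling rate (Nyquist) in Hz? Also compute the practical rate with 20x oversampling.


By Nyquist theorem, fs_min = 2 * fmax.
fs_min = 2 * 150 = 300 Hz
Practical rate = 20 * fs_min = 20 * 300 = 6000 Hz

fs_min = 300 Hz, fs_practical = 6000 Hz


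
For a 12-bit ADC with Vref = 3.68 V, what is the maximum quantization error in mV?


The maximum quantization error is +/- LSB/2.
LSB = Vref / 2^n = 3.68 / 4096 = 0.00089844 V
Max error = LSB / 2 = 0.00089844 / 2 = 0.00044922 V
Max error = 0.4492 mV

0.4492 mV


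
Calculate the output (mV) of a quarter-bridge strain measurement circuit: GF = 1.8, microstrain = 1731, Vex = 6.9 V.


Quarter bridge output: Vout = (GF * epsilon * Vex) / 4.
Vout = (1.8 * 1731e-6 * 6.9) / 4
Vout = 0.02149902 / 4 V
Vout = 0.00537476 V = 5.3748 mV

5.3748 mV


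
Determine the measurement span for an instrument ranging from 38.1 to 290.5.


Span = upper range - lower range.
Span = 290.5 - (38.1)
Span = 252.4

252.4


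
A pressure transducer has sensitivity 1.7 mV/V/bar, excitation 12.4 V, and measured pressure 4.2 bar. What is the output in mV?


Output = sensitivity * Vex * P.
Vout = 1.7 * 12.4 * 4.2
Vout = 21.08 * 4.2
Vout = 88.54 mV

88.54 mV


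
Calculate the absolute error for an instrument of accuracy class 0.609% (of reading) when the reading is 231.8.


Absolute error = (accuracy% / 100) * reading.
Error = (0.609 / 100) * 231.8
Error = 0.00609 * 231.8
Error = 1.4117

1.4117


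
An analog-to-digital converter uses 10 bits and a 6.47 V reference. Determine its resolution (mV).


The resolution (LSB) of an ADC is Vref / 2^n.
LSB = 6.47 / 2^10
LSB = 6.47 / 1024
LSB = 0.00631836 V = 6.31835938 mV

6.31835938 mV


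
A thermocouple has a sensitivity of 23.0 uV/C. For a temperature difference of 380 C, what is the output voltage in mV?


The thermocouple output V = sensitivity * dT.
V = 23.0 uV/C * 380 C
V = 8740.0 uV
V = 8.74 mV

8.74 mV


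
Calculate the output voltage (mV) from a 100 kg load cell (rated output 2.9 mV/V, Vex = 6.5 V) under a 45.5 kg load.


Vout = rated_output * Vex * (load / capacity).
Vout = 2.9 * 6.5 * (45.5 / 100)
Vout = 2.9 * 6.5 * 0.455
Vout = 8.577 mV

8.577 mV


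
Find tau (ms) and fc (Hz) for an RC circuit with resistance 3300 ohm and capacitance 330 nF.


Time constant: tau = R * C.
tau = 3300 * 3.30e-07 = 0.001089 s
tau = 1.089 ms
Cutoff frequency: fc = 1 / (2*pi*R*C).
fc = 1 / (2*pi*0.001089) = 146.15 Hz

tau = 1.089 ms, fc = 146.15 Hz


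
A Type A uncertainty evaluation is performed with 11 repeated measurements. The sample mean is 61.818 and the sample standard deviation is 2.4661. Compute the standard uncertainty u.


The standard uncertainty for Type A evaluation is u = s / sqrt(n).
u = 2.4661 / sqrt(11)
u = 2.4661 / 3.3166
u = 0.7436

0.7436


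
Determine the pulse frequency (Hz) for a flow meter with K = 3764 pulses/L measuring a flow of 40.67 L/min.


Frequency = K * Q / 60 (converting L/min to L/s).
f = 3764 * 40.67 / 60
f = 153081.88 / 60
f = 2551.36 Hz

2551.36 Hz


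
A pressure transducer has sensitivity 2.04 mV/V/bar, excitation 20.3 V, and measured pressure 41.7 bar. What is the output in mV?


Output = sensitivity * Vex * P.
Vout = 2.04 * 20.3 * 41.7
Vout = 41.412 * 41.7
Vout = 1726.88 mV

1726.88 mV


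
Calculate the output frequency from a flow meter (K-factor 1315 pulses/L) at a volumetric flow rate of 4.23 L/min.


Frequency = K * Q / 60 (converting L/min to L/s).
f = 1315 * 4.23 / 60
f = 5562.45 / 60
f = 92.71 Hz

92.71 Hz


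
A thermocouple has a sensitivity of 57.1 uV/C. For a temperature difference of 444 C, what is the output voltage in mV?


The thermocouple output V = sensitivity * dT.
V = 57.1 uV/C * 444 C
V = 25352.4 uV
V = 25.352 mV

25.352 mV


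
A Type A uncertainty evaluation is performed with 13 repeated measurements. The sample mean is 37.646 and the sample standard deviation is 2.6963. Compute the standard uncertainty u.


The standard uncertainty for Type A evaluation is u = s / sqrt(n).
u = 2.6963 / sqrt(13)
u = 2.6963 / 3.6056
u = 0.7478

0.7478


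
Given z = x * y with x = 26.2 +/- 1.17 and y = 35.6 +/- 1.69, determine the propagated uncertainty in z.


For a product z = x*y, the relative uncertainty is:
uz/z = sqrt((ux/x)^2 + (uy/y)^2)
Relative uncertainties: ux/x = 1.17/26.2 = 0.044656
uy/y = 1.69/35.6 = 0.047472
z = 26.2 * 35.6 = 932.7
uz = 932.7 * sqrt(0.044656^2 + 0.047472^2) = 60.79

60.79


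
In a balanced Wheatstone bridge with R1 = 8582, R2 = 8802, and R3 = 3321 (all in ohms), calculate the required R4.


At balance: R1*R4 = R2*R3, so R4 = R2*R3/R1.
R4 = 8802 * 3321 / 8582
R4 = 29231442 / 8582
R4 = 3406.13 ohm

3406.13 ohm


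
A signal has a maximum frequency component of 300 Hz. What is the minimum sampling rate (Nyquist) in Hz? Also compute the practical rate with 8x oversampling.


By Nyquist theorem, fs_min = 2 * fmax.
fs_min = 2 * 300 = 600 Hz
Practical rate = 8 * fs_min = 8 * 600 = 4800 Hz

fs_min = 600 Hz, fs_practical = 4800 Hz


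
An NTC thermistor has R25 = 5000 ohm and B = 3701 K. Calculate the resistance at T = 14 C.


NTC thermistor equation: Rt = R25 * exp(B * (1/T - 1/T25)).
T in Kelvin: 287.15 K, T25 = 298.15 K
1/T - 1/T25 = 1/287.15 - 1/298.15 = 0.00012848
B * (1/T - 1/T25) = 3701 * 0.00012848 = 0.4755
Rt = 5000 * exp(0.4755) = 8044.2 ohm

8044.2 ohm


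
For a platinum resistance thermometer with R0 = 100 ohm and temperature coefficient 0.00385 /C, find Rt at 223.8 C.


The RTD equation: Rt = R0 * (1 + alpha * T).
Rt = 100 * (1 + 0.00385 * 223.8)
Rt = 100 * (1 + 0.86163)
Rt = 100 * 1.86163
Rt = 186.163 ohm

186.163 ohm


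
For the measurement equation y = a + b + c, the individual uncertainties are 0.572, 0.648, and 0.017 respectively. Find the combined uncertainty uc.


For a sum of independent quantities, uc = sqrt(u1^2 + u2^2 + u3^2).
uc = sqrt(0.572^2 + 0.648^2 + 0.017^2)
uc = sqrt(0.327184 + 0.419904 + 0.000289)
uc = 0.8645

0.8645


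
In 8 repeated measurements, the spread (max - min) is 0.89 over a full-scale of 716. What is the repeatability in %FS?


Repeatability = (spread / full scale) * 100%.
R = (0.89 / 716) * 100
R = 0.124 %FS

0.124 %FS


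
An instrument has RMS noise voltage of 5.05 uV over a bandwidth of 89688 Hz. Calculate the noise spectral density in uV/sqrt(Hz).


Noise spectral density = Vrms / sqrt(BW).
NSD = 5.05 / sqrt(89688)
NSD = 5.05 / 299.4795
NSD = 0.0169 uV/sqrt(Hz)

0.0169 uV/sqrt(Hz)


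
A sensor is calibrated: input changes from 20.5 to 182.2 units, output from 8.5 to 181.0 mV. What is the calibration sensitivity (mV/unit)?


Sensitivity = (y2 - y1) / (x2 - x1).
S = (181.0 - 8.5) / (182.2 - 20.5)
S = 172.5 / 161.7
S = 1.0668 mV/unit

1.0668 mV/unit


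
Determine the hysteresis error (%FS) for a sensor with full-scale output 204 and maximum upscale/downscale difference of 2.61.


Hysteresis = (max difference / full scale) * 100%.
H = (2.61 / 204) * 100
H = 1.279 %FS

1.279 %FS


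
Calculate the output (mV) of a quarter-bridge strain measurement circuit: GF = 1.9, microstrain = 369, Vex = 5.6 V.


Quarter bridge output: Vout = (GF * epsilon * Vex) / 4.
Vout = (1.9 * 369e-6 * 5.6) / 4
Vout = 0.00392616 / 4 V
Vout = 0.00098154 V = 0.9815 mV

0.9815 mV


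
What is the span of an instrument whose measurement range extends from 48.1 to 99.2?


Span = upper range - lower range.
Span = 99.2 - (48.1)
Span = 51.1

51.1


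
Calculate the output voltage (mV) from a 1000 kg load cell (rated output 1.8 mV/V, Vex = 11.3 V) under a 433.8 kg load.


Vout = rated_output * Vex * (load / capacity).
Vout = 1.8 * 11.3 * (433.8 / 1000)
Vout = 1.8 * 11.3 * 0.4338
Vout = 8.823 mV

8.823 mV


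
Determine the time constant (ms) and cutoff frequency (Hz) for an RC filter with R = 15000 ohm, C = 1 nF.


Time constant: tau = R * C.
tau = 15000 * 1.00e-09 = 1.5e-05 s
tau = 0.015 ms
Cutoff frequency: fc = 1 / (2*pi*R*C).
fc = 1 / (2*pi*1.5e-05) = 10610.33 Hz

tau = 0.015 ms, fc = 10610.33 Hz


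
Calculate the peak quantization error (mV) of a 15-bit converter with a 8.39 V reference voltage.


The maximum quantization error is +/- LSB/2.
LSB = Vref / 2^n = 8.39 / 32768 = 0.00025604 V
Max error = LSB / 2 = 0.00025604 / 2 = 0.00012802 V
Max error = 0.128 mV

0.128 mV


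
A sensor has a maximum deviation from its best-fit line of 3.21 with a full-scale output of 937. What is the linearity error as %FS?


Linearity error = (max deviation / full scale) * 100%.
Linearity = (3.21 / 937) * 100
Linearity = 0.343 %FS

0.343 %FS


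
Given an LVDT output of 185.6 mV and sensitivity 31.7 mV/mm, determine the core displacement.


Displacement = Vout / sensitivity.
d = 185.6 / 31.7
d = 5.855 mm

5.855 mm


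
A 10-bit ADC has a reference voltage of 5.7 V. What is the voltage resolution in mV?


The resolution (LSB) of an ADC is Vref / 2^n.
LSB = 5.7 / 2^10
LSB = 5.7 / 1024
LSB = 0.00556641 V = 5.56640625 mV

5.56640625 mV


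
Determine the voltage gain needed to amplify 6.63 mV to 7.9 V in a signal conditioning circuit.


Gain = Vout / Vin (converting to same units).
G = 7.9 V / 6.63 mV
G = 7900.0 mV / 6.63 mV
G = 1191.55

1191.55


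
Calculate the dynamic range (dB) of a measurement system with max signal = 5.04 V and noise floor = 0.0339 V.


Dynamic range = 20 * log10(Vmax / Vnoise).
DR = 20 * log10(5.04 / 0.0339)
DR = 20 * log10(148.67)
DR = 43.44 dB

43.44 dB


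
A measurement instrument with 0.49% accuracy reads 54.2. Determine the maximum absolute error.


Absolute error = (accuracy% / 100) * reading.
Error = (0.49 / 100) * 54.2
Error = 0.0049 * 54.2
Error = 0.2656

0.2656


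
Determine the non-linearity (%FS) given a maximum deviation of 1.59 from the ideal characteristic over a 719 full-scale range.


Linearity error = (max deviation / full scale) * 100%.
Linearity = (1.59 / 719) * 100
Linearity = 0.221 %FS

0.221 %FS


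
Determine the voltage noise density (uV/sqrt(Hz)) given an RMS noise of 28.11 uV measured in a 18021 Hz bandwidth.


Noise spectral density = Vrms / sqrt(BW).
NSD = 28.11 / sqrt(18021)
NSD = 28.11 / 134.2423
NSD = 0.2094 uV/sqrt(Hz)

0.2094 uV/sqrt(Hz)


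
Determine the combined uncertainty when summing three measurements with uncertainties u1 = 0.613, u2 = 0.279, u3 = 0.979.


For a sum of independent quantities, uc = sqrt(u1^2 + u2^2 + u3^2).
uc = sqrt(0.613^2 + 0.279^2 + 0.979^2)
uc = sqrt(0.375769 + 0.077841 + 0.958441)
uc = 1.1883

1.1883


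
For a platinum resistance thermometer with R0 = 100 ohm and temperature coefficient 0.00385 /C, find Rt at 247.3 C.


The RTD equation: Rt = R0 * (1 + alpha * T).
Rt = 100 * (1 + 0.00385 * 247.3)
Rt = 100 * (1 + 0.952105)
Rt = 100 * 1.952105
Rt = 195.21 ohm

195.21 ohm


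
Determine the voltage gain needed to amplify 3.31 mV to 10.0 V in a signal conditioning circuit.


Gain = Vout / Vin (converting to same units).
G = 10.0 V / 3.31 mV
G = 10000.0 mV / 3.31 mV
G = 3021.15

3021.15
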